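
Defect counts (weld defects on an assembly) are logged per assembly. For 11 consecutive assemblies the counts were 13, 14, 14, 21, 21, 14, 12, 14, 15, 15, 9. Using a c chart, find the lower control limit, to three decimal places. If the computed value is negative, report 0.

3.214

c̄ = (13 + 14 + 14 + 21 + 21 + 14 + 12 + 14 + 15 + 15 + 9) / 11 = 162 / 11 = 14.7273
LCL = c̄ − 3√c̄ = 14.7273 − 3 × 3.8376 = 3.2144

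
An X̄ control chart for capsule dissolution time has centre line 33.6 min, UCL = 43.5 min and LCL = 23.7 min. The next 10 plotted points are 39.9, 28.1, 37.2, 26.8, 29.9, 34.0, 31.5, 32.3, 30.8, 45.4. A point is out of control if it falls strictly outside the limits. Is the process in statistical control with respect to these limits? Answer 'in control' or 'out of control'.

out of control

Compare each point to [23.7, 43.5]: sample 10 = 45.4 > UCL.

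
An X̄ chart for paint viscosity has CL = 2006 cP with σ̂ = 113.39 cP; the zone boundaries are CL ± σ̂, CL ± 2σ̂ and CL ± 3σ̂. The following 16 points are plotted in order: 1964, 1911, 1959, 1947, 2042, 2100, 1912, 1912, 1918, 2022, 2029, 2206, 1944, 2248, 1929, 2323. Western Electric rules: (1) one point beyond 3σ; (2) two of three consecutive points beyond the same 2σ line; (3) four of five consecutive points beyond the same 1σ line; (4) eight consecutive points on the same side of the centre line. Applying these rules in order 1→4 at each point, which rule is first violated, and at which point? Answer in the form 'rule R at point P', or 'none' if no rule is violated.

Zone of each point (C = within 1σ̂, B = 1σ̂–2σ̂, A = 2σ̂–3σ̂, * = beyond 3σ̂; sign = side of CL): 1:-C, 2:-C, 3:-C, 4:-C, 5:+C, 6:+C, 7:-C, 8:-C, 9:-C, 10:+C, 11:+C, 12:+B, 13:-C, 14:+A, 15:-C, 16:+A
Rule 2 (two of three consecutive points beyond the same 2σ limit) is satisfied at point 16.

rule 2 at point 16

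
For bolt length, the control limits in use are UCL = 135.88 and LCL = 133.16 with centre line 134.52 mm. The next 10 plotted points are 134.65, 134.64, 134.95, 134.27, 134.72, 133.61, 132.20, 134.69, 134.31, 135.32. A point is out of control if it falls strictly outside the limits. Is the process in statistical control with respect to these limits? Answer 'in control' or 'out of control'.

out of control

Compare each point to [133.16, 135.88]: sample 7 = 132.20 < LCL.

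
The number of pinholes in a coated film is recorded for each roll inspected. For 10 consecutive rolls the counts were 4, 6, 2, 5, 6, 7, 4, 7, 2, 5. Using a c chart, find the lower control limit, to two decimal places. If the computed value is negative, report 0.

0.00

c̄ = (4 + 6 + 2 + 5 + 6 + 7 + 4 + 7 + 2 + 5) / 10 = 48 / 10 = 4.8000
LCL = c̄ − 3√c̄ = 4.8000 − 3 × 2.1909 = -1.7727 → 0 (cannot be negative)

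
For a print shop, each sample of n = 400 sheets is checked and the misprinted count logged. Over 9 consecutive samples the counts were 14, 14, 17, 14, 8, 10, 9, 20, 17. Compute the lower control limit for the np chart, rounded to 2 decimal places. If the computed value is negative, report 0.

p̄ = Σdᵢ / (k·n) = 123 / (9 × 400) = 0.03417
LCL = np̄ − 3·√(np̄(1−p̄)) = 13.6667 − 3 × 3.6331 = 2.7672

2.77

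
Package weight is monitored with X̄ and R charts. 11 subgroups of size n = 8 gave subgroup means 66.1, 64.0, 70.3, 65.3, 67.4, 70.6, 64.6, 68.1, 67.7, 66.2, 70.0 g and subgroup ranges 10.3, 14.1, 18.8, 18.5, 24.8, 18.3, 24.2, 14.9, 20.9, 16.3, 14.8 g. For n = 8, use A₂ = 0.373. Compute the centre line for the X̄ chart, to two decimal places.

67.30

X̄̄ = (66.1 + 64.0 + 70.3 + 65.3 + 67.4 + 70.6 + 64.6 + 68.1 + 67.7 + 66.2 + 70.0) / 11 = 740.3000 / 11 = 67.3000
CL = X̄̄ = 67.3000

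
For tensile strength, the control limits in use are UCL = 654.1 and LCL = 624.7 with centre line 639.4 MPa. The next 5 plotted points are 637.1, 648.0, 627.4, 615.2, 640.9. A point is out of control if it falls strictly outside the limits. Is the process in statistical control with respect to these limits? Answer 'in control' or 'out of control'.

out of control

Compare each point to [624.7, 654.1]: sample 4 = 615.2 < LCL.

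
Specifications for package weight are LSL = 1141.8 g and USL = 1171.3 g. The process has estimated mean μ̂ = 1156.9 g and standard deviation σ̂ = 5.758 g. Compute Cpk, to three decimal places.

Cpu = (USL − μ̂) / (3σ̂) = (1171.3 − 1156.9) / (3 × 5.758) = 0.8336; Cpl = (μ̂ − LSL) / (3σ̂) = (1156.9 − 1141.8) / (3 × 5.758) = 0.8741; Cpk = min(Cpu, Cpl) = 0.8336

0.834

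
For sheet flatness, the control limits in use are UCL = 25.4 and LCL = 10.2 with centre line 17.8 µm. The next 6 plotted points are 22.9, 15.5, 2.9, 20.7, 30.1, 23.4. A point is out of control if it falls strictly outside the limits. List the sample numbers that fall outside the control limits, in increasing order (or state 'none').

3, 5

Compare each point to [10.2, 25.4]: sample 3 = 2.9 < LCL; sample 5 = 30.1 > UCL.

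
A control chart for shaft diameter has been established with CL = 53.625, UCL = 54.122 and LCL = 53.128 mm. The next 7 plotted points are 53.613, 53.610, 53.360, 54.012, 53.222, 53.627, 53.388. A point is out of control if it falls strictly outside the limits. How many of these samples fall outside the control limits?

0

All 7 points lie within [53.128, 54.122].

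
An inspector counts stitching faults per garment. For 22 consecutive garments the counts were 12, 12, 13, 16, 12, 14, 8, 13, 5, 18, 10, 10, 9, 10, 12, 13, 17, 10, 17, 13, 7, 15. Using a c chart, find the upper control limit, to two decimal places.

c̄ = (12 + 12 + 13 + 16 + 12 + 14 + 8 + 13 + 5 + 18 + 10 + 10 + 9 + 10 + 12 + 13 + 17 + 10 + 17 + 13 + 7 + 15) / 22 = 266 / 22 = 12.0909
UCL = c̄ + 3√c̄ = 12.0909 + 3 × √12.0909 = 12.0909 + 3 × 3.4772 = 22.5225

22.52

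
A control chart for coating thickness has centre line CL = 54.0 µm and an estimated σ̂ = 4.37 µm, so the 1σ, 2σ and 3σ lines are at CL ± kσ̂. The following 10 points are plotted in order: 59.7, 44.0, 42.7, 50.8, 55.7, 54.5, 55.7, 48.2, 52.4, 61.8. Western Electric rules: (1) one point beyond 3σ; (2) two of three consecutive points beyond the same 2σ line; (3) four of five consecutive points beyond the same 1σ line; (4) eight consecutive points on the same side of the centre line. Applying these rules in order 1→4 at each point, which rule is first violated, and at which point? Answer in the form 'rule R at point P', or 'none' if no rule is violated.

rule 2 at point 3

Zone of each point (C = within 1σ̂, B = 1σ̂–2σ̂, A = 2σ̂–3σ̂, * = beyond 3σ̂; sign = side of CL): 1:+B, 2:-A, 3:-A, 4:-C, 5:+C, 6:+C, 7:+C, 8:-B, 9:-C, 10:+B
Rule 2 (two of three consecutive points beyond the same 2σ limit) is satisfied at point 3.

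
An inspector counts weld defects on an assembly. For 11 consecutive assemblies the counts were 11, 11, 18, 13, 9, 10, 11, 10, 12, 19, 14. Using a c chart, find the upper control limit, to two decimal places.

c̄ = (11 + 11 + 18 + 13 + 9 + 10 + 11 + 10 + 12 + 19 + 14) / 11 = 138 / 11 = 12.5455
UCL = c̄ + 3√c̄ = 12.5455 + 3 × √12.5455 = 12.5455 + 3 × 3.5420 = 23.1713

23.17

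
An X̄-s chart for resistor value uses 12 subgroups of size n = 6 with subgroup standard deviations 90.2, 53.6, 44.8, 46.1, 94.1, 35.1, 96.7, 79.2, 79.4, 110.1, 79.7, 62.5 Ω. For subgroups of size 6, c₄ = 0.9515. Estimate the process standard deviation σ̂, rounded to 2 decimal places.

s̄ = (90.2 + 53.6 + 44.8 + 46.1 + 94.1 + 35.1 + 96.7 + 79.2 + 79.4 + 110.1 + 79.7 + 62.5) / 12 = 72.6250
σ̂ = s̄ / c₄ = 72.6250 / 0.9515 = 76.3269

76.33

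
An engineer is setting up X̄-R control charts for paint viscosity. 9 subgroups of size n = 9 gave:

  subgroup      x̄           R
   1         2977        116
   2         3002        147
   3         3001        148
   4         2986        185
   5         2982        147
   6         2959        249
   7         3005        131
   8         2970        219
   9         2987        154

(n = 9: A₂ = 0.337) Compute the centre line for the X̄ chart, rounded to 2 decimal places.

2985.44

X̄̄ = (2977 + 3002 + 3001 + 2986 + 2982 + 2959 + 3005 + 2970 + 2987) / 9 = 26869.0000 / 9 = 2985.4444
CL = X̄̄ = 2985.4444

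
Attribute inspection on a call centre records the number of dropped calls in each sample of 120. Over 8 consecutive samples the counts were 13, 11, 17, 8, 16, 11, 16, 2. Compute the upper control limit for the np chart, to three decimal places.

p̄ = Σdᵢ / (k·n) = 94 / (8 × 120) = 0.09792
UCL = np̄ + 3·√(np̄(1−p̄)) = 11.7500 + 3 × √(11.7500×0.90208) = 11.7500 + 3 × 3.2557 = 21.5171

21.517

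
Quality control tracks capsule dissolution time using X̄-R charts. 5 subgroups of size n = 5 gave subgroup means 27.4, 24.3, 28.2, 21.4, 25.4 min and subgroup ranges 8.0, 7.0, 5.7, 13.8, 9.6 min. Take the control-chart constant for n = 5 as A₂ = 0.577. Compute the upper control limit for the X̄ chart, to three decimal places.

30.429

X̄̄ = (27.4 + 24.3 + 28.2 + 21.4 + 25.4) / 5 = 126.7000 / 5 = 25.3400
R̄ = (8.0 + 7.0 + 5.7 + 13.8 + 9.6) / 5 = 44.1000 / 5 = 8.8200
UCL = X̄̄ + A₂·R̄ = 25.3400 + 0.577 × 8.8200 = 30.4291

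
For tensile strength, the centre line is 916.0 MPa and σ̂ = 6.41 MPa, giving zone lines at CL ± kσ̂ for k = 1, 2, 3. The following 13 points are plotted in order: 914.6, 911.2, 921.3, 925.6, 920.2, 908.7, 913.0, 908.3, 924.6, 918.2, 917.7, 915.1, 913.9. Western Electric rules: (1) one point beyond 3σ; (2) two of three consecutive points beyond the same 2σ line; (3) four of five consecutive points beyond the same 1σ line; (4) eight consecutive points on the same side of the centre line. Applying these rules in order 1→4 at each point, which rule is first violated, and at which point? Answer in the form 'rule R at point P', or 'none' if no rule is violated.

Zone of each point (C = within 1σ̂, B = 1σ̂–2σ̂, A = 2σ̂–3σ̂, * = beyond 3σ̂; sign = side of CL): 1:-C, 2:-C, 3:+C, 4:+B, 5:+C, 6:-B, 7:-C, 8:-B, 9:+B, 10:+C, 11:+C, 12:-C, 13:-C
No rule fires across all 13 points.

none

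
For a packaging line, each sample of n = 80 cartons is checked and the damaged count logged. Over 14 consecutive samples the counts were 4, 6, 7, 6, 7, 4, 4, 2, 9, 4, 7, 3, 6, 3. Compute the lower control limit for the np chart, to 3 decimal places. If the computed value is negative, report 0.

0.000

p̄ = Σdᵢ / (k·n) = 72 / (14 × 80) = 0.06429
LCL = np̄ − 3·√(np̄(1−p̄)) = 5.1429 − 3 × 2.1937 = -1.4382 → 0 (negative, so LCL = 0)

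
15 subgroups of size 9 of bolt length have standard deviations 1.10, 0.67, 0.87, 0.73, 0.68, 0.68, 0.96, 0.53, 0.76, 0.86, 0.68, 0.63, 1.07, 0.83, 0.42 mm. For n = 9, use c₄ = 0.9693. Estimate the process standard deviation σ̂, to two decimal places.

0.79

s̄ = (1.10 + 0.67 + 0.87 + 0.73 + 0.68 + 0.68 + 0.96 + 0.53 + 0.76 + 0.86 + 0.68 + 0.63 + 1.07 + 0.83 + 0.42) / 15 = 0.7647
σ̂ = s̄ / c₄ = 0.7647 / 0.9693 = 0.7889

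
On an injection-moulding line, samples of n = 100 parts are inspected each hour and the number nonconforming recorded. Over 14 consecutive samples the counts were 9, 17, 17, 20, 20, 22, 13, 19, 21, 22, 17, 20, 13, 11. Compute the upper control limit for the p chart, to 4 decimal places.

0.2854

p̄ = Σdᵢ / (k·n) = 241 / (14 × 100) = 0.17214
UCL = p̄ + 3·√(p̄(1−p̄)/n) = 0.17214 + 3 × √(0.17214×0.82786/100) = 0.17214 + 3 × 0.03775 = 0.28539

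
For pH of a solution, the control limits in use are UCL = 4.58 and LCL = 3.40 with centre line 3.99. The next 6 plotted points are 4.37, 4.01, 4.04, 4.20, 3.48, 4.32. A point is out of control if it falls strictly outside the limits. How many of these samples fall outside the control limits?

All 6 points lie within [3.40, 4.58].

0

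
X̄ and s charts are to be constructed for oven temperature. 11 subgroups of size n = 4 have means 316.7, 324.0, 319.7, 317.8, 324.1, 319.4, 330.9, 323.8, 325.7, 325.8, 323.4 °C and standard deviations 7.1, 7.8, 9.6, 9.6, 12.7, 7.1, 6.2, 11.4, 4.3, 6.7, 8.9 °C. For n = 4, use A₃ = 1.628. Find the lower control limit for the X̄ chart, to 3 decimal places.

X̄̄ = (316.7 + 324.0 + 319.7 + 317.8 + 324.1 + 319.4 + 330.9 + 323.8 + 325.7 + 325.8 + 323.4) / 11 = 322.8455
s̄ = (7.1 + 7.8 + 9.6 + 9.6 + 12.7 + 7.1 + 6.2 + 11.4 + 4.3 + 6.7 + 8.9) / 11 = 8.3091
LCL = X̄̄ − A₃·s̄ = 322.8455 − 1.628 × 8.3091 = 309.3183

309.318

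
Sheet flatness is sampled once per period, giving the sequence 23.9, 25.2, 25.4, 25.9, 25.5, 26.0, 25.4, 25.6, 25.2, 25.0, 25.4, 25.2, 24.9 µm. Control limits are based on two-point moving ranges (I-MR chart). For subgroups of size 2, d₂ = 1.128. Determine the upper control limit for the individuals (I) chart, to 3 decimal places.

26.429

X̄ = (23.9 + 25.2 + 25.4 + 25.9 + 25.5 + 26.0 + 25.4 + 25.6 + 25.2 + 25.0 + 25.4 + 25.2 + 24.9) / 13 = 25.2769
Moving ranges: 1.3, 0.2, 0.5, 0.4, 0.5, 0.6, 0.2, 0.4, 0.2, 0.4, 0.2, 0.3; M̄R̄ = 5.2000 / 12 = 0.4333
UCL = X̄ + 3·M̄R̄/d₂ = 25.2769 + 3 × 0.4333 / 1.128 = 26.4294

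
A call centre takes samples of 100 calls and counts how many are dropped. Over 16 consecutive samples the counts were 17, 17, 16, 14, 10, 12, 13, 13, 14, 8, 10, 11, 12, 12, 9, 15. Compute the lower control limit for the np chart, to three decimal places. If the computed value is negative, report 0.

p̄ = Σdᵢ / (k·n) = 203 / (16 × 100) = 0.12687
LCL = np̄ − 3·√(np̄(1−p̄)) = 12.6875 − 3 × 3.3283 = 2.7025

2.703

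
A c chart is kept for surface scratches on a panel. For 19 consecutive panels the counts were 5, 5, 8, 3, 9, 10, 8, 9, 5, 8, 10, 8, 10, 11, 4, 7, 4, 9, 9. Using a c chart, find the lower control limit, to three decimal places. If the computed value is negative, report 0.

c̄ = (5 + 5 + 8 + 3 + 9 + 10 + 8 + 9 + 5 + 8 + 10 + 8 + 10 + 11 + 4 + 7 + 4 + 9 + 9) / 19 = 142 / 19 = 7.4737
LCL = c̄ − 3√c̄ = 7.4737 − 3 × 2.7338 = -0.7277 → 0 (cannot be negative)

0.000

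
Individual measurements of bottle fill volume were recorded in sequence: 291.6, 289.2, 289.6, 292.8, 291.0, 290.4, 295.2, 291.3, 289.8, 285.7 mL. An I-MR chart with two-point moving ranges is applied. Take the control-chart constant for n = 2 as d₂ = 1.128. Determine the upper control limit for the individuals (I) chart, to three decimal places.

297.368

X̄ = (291.6 + 289.2 + 289.6 + 292.8 + 291.0 + 290.4 + 295.2 + 291.3 + 289.8 + 285.7) / 10 = 290.6600
Moving ranges: 2.4, 0.4, 3.2, 1.8, 0.6, 4.8, 3.9, 1.5, 4.1; M̄R̄ = 22.7000 / 9 = 2.5222
UCL = X̄ + 3·M̄R̄/d₂ = 290.6600 + 3 × 2.5222 / 1.128 = 297.3680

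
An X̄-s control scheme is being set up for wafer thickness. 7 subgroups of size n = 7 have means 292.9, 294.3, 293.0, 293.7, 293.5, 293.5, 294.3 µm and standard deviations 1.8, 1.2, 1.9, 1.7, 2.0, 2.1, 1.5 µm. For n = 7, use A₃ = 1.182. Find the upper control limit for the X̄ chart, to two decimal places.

X̄̄ = (292.9 + 294.3 + 293.0 + 293.7 + 293.5 + 293.5 + 294.3) / 7 = 293.6000
s̄ = (1.8 + 1.2 + 1.9 + 1.7 + 2.0 + 2.1 + 1.5) / 7 = 1.7429
UCL = X̄̄ + A₃·s̄ = 293.6000 + 1.182 × 1.7429 = 295.6601

295.66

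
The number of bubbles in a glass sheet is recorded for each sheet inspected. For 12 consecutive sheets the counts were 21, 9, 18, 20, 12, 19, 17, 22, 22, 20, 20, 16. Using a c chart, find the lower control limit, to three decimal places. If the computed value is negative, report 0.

5.272

c̄ = (21 + 9 + 18 + 20 + 12 + 19 + 17 + 22 + 22 + 20 + 20 + 16) / 12 = 216 / 12 = 18.0000
LCL = c̄ − 3√c̄ = 18.0000 − 3 × 4.2426 = 5.2721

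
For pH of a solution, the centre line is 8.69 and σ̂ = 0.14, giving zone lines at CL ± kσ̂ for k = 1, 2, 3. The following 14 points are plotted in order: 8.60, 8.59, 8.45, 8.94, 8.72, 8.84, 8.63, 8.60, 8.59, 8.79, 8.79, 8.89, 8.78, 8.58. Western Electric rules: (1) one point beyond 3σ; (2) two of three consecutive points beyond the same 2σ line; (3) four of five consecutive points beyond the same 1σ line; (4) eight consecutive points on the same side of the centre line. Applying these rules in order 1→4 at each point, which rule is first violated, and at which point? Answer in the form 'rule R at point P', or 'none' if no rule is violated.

Zone of each point (C = within 1σ̂, B = 1σ̂–2σ̂, A = 2σ̂–3σ̂, * = beyond 3σ̂; sign = side of CL): 1:-C, 2:-C, 3:-B, 4:+B, 5:+C, 6:+B, 7:-C, 8:-C, 9:-C, 10:+C, 11:+C, 12:+B, 13:+C, 14:-C
No rule fires across all 14 points.

none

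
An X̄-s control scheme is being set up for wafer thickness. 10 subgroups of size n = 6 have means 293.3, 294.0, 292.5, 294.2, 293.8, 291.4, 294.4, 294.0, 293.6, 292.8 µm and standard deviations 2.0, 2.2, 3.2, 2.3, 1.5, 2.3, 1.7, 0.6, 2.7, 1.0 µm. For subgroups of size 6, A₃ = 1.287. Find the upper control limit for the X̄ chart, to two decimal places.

X̄̄ = (293.3 + 294.0 + 292.5 + 294.2 + 293.8 + 291.4 + 294.4 + 294.0 + 293.6 + 292.8) / 10 = 293.4000
s̄ = (2.0 + 2.2 + 3.2 + 2.3 + 1.5 + 2.3 + 1.7 + 0.6 + 2.7 + 1.0) / 10 = 1.9500
UCL = X̄̄ + A₃·s̄ = 293.4000 + 1.287 × 1.9500 = 295.9096

295.91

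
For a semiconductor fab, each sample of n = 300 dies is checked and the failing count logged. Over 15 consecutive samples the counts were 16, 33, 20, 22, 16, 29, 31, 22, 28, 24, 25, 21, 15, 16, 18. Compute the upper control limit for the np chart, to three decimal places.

p̄ = Σdᵢ / (k·n) = 336 / (15 × 300) = 0.07467
UCL = np̄ + 3·√(np̄(1−p̄)) = 22.4000 + 3 × √(22.4000×0.92533) = 22.4000 + 3 × 4.5527 = 36.0582

36.058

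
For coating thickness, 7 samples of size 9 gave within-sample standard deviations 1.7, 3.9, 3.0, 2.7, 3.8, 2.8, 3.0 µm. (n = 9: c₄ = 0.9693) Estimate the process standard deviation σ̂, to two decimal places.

s̄ = (1.7 + 3.9 + 3.0 + 2.7 + 3.8 + 2.8 + 3.0) / 7 = 2.9857
σ̂ = s̄ / c₄ = 2.9857 / 0.9693 = 3.0803

3.08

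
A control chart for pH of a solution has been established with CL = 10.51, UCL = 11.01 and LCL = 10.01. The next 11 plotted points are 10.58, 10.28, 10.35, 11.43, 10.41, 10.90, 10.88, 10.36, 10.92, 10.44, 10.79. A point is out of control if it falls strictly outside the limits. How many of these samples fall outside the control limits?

Compare each point to [10.01, 11.01]: sample 4 = 11.43 > UCL.

1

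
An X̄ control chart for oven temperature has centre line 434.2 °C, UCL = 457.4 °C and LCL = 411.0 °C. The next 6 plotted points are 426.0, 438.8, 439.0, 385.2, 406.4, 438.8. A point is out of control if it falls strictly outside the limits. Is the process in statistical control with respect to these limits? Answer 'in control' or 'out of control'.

out of control

Compare each point to [411.0, 457.4]: sample 4 = 385.2 < LCL; sample 5 = 406.4 < LCL.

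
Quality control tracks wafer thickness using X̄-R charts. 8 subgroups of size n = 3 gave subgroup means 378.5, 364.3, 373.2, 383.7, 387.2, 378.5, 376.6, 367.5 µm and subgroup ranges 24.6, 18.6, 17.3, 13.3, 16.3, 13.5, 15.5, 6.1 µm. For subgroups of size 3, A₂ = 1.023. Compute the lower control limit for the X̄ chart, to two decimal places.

X̄̄ = (378.5 + 364.3 + 373.2 + 383.7 + 387.2 + 378.5 + 376.6 + 367.5) / 8 = 3009.5000 / 8 = 376.1875
R̄ = (24.6 + 18.6 + 17.3 + 13.3 + 16.3 + 13.5 + 15.5 + 6.1) / 8 = 125.2000 / 8 = 15.6500
LCL = X̄̄ − A₂·R̄ = 376.1875 − 1.023 × 15.6500 = 360.1775

360.18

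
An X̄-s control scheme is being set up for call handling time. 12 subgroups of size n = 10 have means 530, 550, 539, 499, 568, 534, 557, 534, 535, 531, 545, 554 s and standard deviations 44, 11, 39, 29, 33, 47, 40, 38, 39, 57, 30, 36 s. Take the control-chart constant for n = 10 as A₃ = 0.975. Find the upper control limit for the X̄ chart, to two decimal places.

X̄̄ = (530 + 550 + 539 + 499 + 568 + 534 + 557 + 534 + 535 + 531 + 545 + 554) / 12 = 539.6667
s̄ = (44 + 11 + 39 + 29 + 33 + 47 + 40 + 38 + 39 + 57 + 30 + 36) / 12 = 36.9167
UCL = X̄̄ + A₃·s̄ = 539.6667 + 0.975 × 36.9167 = 575.6604

575.66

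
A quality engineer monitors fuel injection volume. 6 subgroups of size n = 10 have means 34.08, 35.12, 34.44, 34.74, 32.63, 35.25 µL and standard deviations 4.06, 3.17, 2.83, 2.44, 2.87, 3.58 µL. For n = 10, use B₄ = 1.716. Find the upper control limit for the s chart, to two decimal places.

s̄ = (4.06 + 3.17 + 2.83 + 2.44 + 2.87 + 3.58) / 6 = 3.1583
UCL_s = B₄·s̄ = 1.716 × 3.1583 = 5.4197

5.42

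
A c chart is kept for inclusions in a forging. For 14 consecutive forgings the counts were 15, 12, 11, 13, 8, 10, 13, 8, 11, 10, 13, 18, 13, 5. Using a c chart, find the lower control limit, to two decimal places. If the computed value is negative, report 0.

1.29

c̄ = (15 + 12 + 11 + 13 + 8 + 10 + 13 + 8 + 11 + 10 + 13 + 18 + 13 + 5) / 14 = 160 / 14 = 11.4286
LCL = c̄ − 3√c̄ = 11.4286 − 3 × 3.3806 = 1.2867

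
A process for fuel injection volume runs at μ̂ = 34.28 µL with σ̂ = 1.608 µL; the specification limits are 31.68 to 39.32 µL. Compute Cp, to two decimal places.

Cp = (USL − LSL) / (6σ̂) = (39.32 − 31.68) / (6 × 1.608) = 7.6400 / 9.6480 = 0.7919

0.79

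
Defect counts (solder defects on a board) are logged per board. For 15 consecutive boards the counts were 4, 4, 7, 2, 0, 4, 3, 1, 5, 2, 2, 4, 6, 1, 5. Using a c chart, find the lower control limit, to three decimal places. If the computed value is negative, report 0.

c̄ = (4 + 4 + 7 + 2 + 0 + 4 + 3 + 1 + 5 + 2 + 2 + 4 + 6 + 1 + 5) / 15 = 50 / 15 = 3.3333
LCL = c̄ − 3√c̄ = 3.3333 − 3 × 1.8257 = -2.1439 → 0 (cannot be negative)

0.000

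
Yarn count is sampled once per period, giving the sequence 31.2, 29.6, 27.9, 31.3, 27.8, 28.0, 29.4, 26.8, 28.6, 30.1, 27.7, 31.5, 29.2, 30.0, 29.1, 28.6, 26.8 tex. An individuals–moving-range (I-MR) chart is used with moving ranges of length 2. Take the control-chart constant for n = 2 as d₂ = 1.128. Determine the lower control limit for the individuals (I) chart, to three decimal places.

24.015

X̄ = (31.2 + 29.6 + 27.9 + 31.3 + 27.8 + 28.0 + 29.4 + 26.8 + 28.6 + 30.1 + 27.7 + 31.5 + 29.2 + 30.0 + 29.1 + 28.6 + 26.8) / 17 = 29.0353
Moving ranges: 1.6, 1.7, 3.4, 3.5, 0.2, 1.4, 2.6, 1.8, 1.5, 2.4, 3.8, 2.3, 0.8, 0.9, 0.5, 1.8; M̄R̄ = 30.2000 / 16 = 1.8875
LCL = X̄ − 3·M̄R̄/d₂ = 29.0353 − 3 × 1.8875 / 1.128 = 24.0153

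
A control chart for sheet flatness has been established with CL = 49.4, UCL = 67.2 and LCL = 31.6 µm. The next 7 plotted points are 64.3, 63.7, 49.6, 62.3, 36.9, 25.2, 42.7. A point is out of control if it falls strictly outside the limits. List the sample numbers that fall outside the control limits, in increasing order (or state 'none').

Compare each point to [31.6, 67.2]: sample 6 = 25.2 < LCL.

6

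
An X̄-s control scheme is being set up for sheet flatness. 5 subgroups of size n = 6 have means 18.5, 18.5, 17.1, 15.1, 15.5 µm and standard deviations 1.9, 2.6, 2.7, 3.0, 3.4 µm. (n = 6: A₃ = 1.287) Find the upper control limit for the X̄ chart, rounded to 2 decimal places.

20.44

X̄̄ = (18.5 + 18.5 + 17.1 + 15.1 + 15.5) / 5 = 16.9400
s̄ = (1.9 + 2.6 + 2.7 + 3.0 + 3.4) / 5 = 2.7200
UCL = X̄̄ + A₃·s̄ = 16.9400 + 1.287 × 2.7200 = 20.4406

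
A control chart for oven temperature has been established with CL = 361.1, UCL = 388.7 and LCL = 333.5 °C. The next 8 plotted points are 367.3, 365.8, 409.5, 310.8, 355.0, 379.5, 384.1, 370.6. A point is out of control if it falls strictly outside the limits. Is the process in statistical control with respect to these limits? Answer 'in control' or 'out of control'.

Compare each point to [333.5, 388.7]: sample 3 = 409.5 > UCL; sample 4 = 310.8 < LCL.

out of control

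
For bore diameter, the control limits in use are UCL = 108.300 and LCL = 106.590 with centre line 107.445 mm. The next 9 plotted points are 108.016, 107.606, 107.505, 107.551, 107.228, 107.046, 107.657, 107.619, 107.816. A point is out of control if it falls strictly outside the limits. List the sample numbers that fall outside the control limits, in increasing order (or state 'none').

none

All 9 points lie within [106.590, 108.300].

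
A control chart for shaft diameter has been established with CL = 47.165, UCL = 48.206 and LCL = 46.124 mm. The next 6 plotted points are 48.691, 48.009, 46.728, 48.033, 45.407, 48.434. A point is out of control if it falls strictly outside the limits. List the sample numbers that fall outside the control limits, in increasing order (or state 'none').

Compare each point to [46.124, 48.206]: sample 1 = 48.691 > UCL; sample 5 = 45.407 < LCL; sample 6 = 48.434 > UCL.

1, 5, 6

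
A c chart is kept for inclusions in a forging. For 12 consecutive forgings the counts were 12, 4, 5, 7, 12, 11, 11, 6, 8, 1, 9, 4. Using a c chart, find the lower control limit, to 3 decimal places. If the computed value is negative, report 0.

c̄ = (12 + 4 + 5 + 7 + 12 + 11 + 11 + 6 + 8 + 1 + 9 + 4) / 12 = 90 / 12 = 7.5000
LCL = c̄ − 3√c̄ = 7.5000 − 3 × 2.7386 = -0.7158 → 0 (cannot be negative)

0.000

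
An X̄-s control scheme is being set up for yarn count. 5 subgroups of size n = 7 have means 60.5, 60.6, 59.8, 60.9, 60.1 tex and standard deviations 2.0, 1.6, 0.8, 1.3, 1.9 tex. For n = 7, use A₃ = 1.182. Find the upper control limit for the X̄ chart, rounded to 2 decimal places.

X̄̄ = (60.5 + 60.6 + 59.8 + 60.9 + 60.1) / 5 = 60.3800
s̄ = (2.0 + 1.6 + 0.8 + 1.3 + 1.9) / 5 = 1.5200
UCL = X̄̄ + A₃·s̄ = 60.3800 + 1.182 × 1.5200 = 62.1766

62.18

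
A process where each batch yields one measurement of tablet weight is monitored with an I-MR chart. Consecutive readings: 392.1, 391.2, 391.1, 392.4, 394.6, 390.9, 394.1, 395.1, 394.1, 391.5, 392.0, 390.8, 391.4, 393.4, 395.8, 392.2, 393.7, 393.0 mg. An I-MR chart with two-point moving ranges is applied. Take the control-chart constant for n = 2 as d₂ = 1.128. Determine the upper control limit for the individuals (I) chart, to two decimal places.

X̄ = (392.1 + 391.2 + 391.1 + 392.4 + 394.6 + 390.9 + 394.1 + 395.1 + 394.1 + 391.5 + 392.0 + 390.8 + 391.4 + 393.4 + 395.8 + 392.2 + 393.7 + 393.0) / 18 = 392.7444
Moving ranges: 0.9, 0.1, 1.3, 2.2, 3.7, 3.2, 1.0, 1.0, 2.6, 0.5, 1.2, 0.6, 2.0, 2.4, 3.6, 1.5, 0.7; M̄R̄ = 28.5000 / 17 = 1.6765
UCL = X̄ + 3·M̄R̄/d₂ = 392.7444 + 3 × 1.6765 / 1.128 = 397.2031

397.20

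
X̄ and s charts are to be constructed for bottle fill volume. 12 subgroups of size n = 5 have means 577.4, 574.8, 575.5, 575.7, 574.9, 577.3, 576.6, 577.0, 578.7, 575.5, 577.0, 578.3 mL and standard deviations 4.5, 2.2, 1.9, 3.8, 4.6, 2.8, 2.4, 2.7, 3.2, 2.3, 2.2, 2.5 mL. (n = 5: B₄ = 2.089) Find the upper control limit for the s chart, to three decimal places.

6.110

s̄ = (4.5 + 2.2 + 1.9 + 3.8 + 4.6 + 2.8 + 2.4 + 2.7 + 3.2 + 2.3 + 2.2 + 2.5) / 12 = 2.9250
UCL_s = B₄·s̄ = 2.089 × 2.9250 = 6.1103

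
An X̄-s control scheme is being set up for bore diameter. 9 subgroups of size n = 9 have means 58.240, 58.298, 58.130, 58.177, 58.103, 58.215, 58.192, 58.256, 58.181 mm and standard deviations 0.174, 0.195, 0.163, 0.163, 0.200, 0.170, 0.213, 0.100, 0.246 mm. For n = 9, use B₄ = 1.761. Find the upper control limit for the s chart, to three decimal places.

s̄ = (0.174 + 0.195 + 0.163 + 0.163 + 0.200 + 0.170 + 0.213 + 0.100 + 0.246) / 9 = 0.1804
UCL_s = B₄·s̄ = 1.761 × 0.1804 = 0.3178

0.318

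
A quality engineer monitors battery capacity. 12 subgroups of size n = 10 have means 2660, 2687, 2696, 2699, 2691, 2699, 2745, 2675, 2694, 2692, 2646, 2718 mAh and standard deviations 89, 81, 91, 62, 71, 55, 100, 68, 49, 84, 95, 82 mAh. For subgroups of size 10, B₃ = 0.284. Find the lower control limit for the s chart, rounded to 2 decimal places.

s̄ = (89 + 81 + 91 + 62 + 71 + 55 + 100 + 68 + 49 + 84 + 95 + 82) / 12 = 77.2500
LCL_s = B₃·s̄ = 0.284 × 77.2500 = 21.9390

21.94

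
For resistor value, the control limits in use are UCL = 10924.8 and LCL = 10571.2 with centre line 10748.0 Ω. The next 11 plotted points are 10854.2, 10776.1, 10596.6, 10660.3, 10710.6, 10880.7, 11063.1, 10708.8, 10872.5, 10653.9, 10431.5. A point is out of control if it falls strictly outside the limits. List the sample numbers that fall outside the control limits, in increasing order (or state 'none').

7, 11

Compare each point to [10571.2, 10924.8]: sample 7 = 11063.1 > UCL; sample 11 = 10431.5 < LCL.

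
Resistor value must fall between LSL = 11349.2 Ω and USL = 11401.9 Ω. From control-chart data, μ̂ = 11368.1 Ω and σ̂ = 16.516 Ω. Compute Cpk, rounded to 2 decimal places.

Cpu = (USL − μ̂) / (3σ̂) = (11401.9 − 11368.1) / (3 × 16.516) = 0.6822; Cpl = (μ̂ − LSL) / (3σ̂) = (11368.1 − 11349.2) / (3 × 16.516) = 0.3814; Cpk = min(Cpu, Cpl) = 0.3814

0.38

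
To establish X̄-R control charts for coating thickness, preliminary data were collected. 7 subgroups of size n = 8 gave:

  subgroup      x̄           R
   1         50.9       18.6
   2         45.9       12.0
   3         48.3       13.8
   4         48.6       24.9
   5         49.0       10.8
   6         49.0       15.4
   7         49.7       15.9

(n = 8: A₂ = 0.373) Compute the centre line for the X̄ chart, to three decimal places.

X̄̄ = (50.9 + 45.9 + 48.3 + 48.6 + 49.0 + 49.0 + 49.7) / 7 = 341.4000 / 7 = 48.7714
CL = X̄̄ = 48.7714

48.771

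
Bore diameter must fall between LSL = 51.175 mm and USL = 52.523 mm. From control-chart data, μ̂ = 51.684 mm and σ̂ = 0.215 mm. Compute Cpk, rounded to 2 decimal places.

Cpu = (USL − μ̂) / (3σ̂) = (52.523 − 51.684) / (3 × 0.215) = 1.3008; Cpl = (μ̂ − LSL) / (3σ̂) = (51.684 − 51.175) / (3 × 0.215) = 0.7891; Cpk = min(Cpu, Cpl) = 0.7891

0.79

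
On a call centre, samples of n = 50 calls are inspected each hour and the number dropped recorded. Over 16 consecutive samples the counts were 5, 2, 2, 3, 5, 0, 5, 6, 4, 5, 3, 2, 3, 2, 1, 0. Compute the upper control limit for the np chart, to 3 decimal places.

p̄ = Σdᵢ / (k·n) = 48 / (16 × 50) = 0.06000
UCL = np̄ + 3·√(np̄(1−p̄)) = 3.0000 + 3 × √(3.0000×0.94000) = 3.0000 + 3 × 1.6793 = 8.0379

8.038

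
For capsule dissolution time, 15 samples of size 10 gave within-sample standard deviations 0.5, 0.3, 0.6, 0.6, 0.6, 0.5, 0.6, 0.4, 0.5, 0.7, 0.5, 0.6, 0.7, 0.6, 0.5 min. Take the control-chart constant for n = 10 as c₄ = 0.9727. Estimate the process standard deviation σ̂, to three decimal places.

s̄ = (0.5 + 0.3 + 0.6 + 0.6 + 0.6 + 0.5 + 0.6 + 0.4 + 0.5 + 0.7 + 0.5 + 0.6 + 0.7 + 0.6 + 0.5) / 15 = 0.5467
σ̂ = s̄ / c₄ = 0.5467 / 0.9727 = 0.5620

0.562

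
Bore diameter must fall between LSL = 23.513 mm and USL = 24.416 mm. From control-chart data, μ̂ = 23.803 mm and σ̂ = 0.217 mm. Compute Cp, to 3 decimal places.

0.694

Cp = (USL − LSL) / (6σ̂) = (24.416 − 23.513) / (6 × 0.217) = 0.9030 / 1.3020 = 0.6935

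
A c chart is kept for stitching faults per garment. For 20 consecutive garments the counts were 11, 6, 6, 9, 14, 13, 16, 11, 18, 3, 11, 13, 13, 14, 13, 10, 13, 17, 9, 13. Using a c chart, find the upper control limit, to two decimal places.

21.89

c̄ = (11 + 6 + 6 + 9 + 14 + 13 + 16 + 11 + 18 + 3 + 11 + 13 + 13 + 14 + 13 + 10 + 13 + 17 + 9 + 13) / 20 = 233 / 20 = 11.6500
UCL = c̄ + 3√c̄ = 11.6500 + 3 × √11.6500 = 11.6500 + 3 × 3.4132 = 21.8896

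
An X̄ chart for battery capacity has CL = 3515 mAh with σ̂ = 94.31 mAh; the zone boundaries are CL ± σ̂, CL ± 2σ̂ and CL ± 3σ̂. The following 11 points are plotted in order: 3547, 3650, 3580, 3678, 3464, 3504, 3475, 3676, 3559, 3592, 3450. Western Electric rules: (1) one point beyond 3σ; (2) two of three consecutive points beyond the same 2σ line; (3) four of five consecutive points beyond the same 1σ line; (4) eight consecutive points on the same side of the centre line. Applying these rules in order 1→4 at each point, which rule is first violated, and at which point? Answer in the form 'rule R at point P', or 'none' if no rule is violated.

none

Zone of each point (C = within 1σ̂, B = 1σ̂–2σ̂, A = 2σ̂–3σ̂, * = beyond 3σ̂; sign = side of CL): 1:+C, 2:+B, 3:+C, 4:+B, 5:-C, 6:-C, 7:-C, 8:+B, 9:+C, 10:+C, 11:-C
No rule fires across all 11 points.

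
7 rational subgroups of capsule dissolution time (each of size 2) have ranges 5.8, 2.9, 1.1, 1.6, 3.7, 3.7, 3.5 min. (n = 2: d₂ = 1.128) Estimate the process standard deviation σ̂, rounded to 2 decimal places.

2.82

R̄ = (5.8 + 2.9 + 1.1 + 1.6 + 3.7 + 3.7 + 3.5) / 7 = 3.1857
σ̂ = R̄ / d₂ = 3.1857 / 1.128 = 2.8242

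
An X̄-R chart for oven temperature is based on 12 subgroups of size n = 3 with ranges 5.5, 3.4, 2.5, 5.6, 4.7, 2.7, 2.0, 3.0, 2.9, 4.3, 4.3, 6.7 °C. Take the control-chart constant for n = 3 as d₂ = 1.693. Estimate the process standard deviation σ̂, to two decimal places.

R̄ = (5.5 + 3.4 + 2.5 + 5.6 + 4.7 + 2.7 + 2.0 + 3.0 + 2.9 + 4.3 + 4.3 + 6.7) / 12 = 3.9667
σ̂ = R̄ / d₂ = 3.9667 / 1.693 = 2.3430

2.34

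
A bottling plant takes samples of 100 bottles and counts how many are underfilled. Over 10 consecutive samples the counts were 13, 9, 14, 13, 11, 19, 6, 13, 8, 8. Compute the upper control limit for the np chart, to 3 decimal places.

p̄ = Σdᵢ / (k·n) = 114 / (10 × 100) = 0.11400
UCL = np̄ + 3·√(np̄(1−p̄)) = 11.4000 + 3 × √(11.4000×0.88600) = 11.4000 + 3 × 3.1781 = 20.9343

20.934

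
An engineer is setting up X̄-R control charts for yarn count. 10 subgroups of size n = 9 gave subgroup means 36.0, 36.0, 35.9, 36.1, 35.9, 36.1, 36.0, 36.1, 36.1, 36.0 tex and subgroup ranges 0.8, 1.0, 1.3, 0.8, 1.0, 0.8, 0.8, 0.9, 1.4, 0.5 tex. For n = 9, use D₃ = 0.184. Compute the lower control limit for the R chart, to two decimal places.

0.17

R̄ = (0.8 + 1.0 + 1.3 + 0.8 + 1.0 + 0.8 + 0.8 + 0.9 + 1.4 + 0.5) / 10 = 9.3000 / 10 = 0.9300
LCL_R = D₃·R̄ = 0.184 × 0.9300 = 0.1711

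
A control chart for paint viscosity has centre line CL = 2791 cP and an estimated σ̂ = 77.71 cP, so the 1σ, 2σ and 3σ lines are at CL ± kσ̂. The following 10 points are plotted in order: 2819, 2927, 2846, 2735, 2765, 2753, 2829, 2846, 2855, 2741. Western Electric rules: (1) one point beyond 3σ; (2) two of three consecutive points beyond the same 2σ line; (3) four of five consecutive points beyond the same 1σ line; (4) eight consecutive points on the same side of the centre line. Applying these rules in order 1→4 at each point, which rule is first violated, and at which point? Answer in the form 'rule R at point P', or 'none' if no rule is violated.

Zone of each point (C = within 1σ̂, B = 1σ̂–2σ̂, A = 2σ̂–3σ̂, * = beyond 3σ̂; sign = side of CL): 1:+C, 2:+B, 3:+C, 4:-C, 5:-C, 6:-C, 7:+C, 8:+C, 9:+C, 10:-C
No rule fires across all 10 points.

none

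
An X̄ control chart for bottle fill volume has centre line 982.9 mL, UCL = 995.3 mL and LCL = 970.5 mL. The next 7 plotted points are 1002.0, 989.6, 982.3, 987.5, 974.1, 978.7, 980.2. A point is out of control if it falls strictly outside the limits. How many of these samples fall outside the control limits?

Compare each point to [970.5, 995.3]: sample 1 = 1002.0 > UCL.

1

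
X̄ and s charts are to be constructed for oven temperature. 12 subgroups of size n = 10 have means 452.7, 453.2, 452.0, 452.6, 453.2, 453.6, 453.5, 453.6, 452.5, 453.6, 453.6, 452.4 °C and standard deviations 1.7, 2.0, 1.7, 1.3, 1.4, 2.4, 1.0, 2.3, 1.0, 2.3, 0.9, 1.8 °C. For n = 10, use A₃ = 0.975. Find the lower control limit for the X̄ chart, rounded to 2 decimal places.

451.43

X̄̄ = (452.7 + 453.2 + 452.0 + 452.6 + 453.2 + 453.6 + 453.5 + 453.6 + 452.5 + 453.6 + 453.6 + 452.4) / 12 = 453.0417
s̄ = (1.7 + 2.0 + 1.7 + 1.3 + 1.4 + 2.4 + 1.0 + 2.3 + 1.0 + 2.3 + 0.9 + 1.8) / 12 = 1.6500
LCL = X̄̄ − A₃·s̄ = 453.0417 − 0.975 × 1.6500 = 451.4329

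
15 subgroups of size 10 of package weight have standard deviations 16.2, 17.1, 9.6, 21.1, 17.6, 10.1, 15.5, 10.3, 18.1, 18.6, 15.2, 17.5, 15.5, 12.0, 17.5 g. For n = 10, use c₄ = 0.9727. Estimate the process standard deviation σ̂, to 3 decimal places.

s̄ = (16.2 + 17.1 + 9.6 + 21.1 + 17.6 + 10.1 + 15.5 + 10.3 + 18.1 + 18.6 + 15.2 + 17.5 + 15.5 + 12.0 + 17.5) / 15 = 15.4600
σ̂ = s̄ / c₄ = 15.4600 / 0.9727 = 15.8939

15.894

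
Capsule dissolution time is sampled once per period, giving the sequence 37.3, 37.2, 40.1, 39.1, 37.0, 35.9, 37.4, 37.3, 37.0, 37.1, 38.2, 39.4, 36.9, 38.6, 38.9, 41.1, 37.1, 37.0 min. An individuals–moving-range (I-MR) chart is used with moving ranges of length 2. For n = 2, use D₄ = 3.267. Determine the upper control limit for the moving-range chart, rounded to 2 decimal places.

4.29

Moving ranges: 0.1, 2.9, 1.0, 2.1, 1.1, 1.5, 0.1, 0.3, 0.1, 1.1, 1.2, 2.5, 1.7, 0.3, 2.2, 4.0, 0.1; M̄R̄ = 22.3000 / 17 = 1.3118
UCL_MR = D₄·M̄R̄ = 3.267 × 1.3118 = 4.2855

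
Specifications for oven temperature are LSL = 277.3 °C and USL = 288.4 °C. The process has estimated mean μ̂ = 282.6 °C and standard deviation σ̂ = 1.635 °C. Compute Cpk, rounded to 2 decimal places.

Cpu = (USL − μ̂) / (3σ̂) = (288.4 − 282.6) / (3 × 1.635) = 1.1825; Cpl = (μ̂ − LSL) / (3σ̂) = (282.6 − 277.3) / (3 × 1.635) = 1.0805; Cpk = min(Cpu, Cpl) = 1.0805

1.08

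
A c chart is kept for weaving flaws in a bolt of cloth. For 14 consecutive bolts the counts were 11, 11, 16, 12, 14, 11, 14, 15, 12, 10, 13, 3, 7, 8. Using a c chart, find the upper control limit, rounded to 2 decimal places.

21.26

c̄ = (11 + 11 + 16 + 12 + 14 + 11 + 14 + 15 + 12 + 10 + 13 + 3 + 7 + 8) / 14 = 157 / 14 = 11.2143
UCL = c̄ + 3√c̄ = 11.2143 + 3 × √11.2143 = 11.2143 + 3 × 3.3488 = 21.2606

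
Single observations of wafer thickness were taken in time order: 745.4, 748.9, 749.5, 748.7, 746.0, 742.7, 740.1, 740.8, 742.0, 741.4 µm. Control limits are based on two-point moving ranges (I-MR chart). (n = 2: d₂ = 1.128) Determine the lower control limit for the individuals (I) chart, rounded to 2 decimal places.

X̄ = (745.4 + 748.9 + 749.5 + 748.7 + 746.0 + 742.7 + 740.1 + 740.8 + 742.0 + 741.4) / 10 = 744.5500
Moving ranges: 3.5, 0.6, 0.8, 2.7, 3.3, 2.6, 0.7, 1.2, 0.6; M̄R̄ = 16.0000 / 9 = 1.7778
LCL = X̄ − 3·M̄R̄/d₂ = 744.5500 − 3 × 1.7778 / 1.128 = 739.8219

739.82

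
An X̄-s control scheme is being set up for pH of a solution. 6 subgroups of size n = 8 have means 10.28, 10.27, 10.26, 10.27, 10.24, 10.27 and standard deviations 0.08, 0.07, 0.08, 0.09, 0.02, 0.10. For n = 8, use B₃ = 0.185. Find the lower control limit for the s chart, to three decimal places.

0.014

s̄ = (0.08 + 0.07 + 0.08 + 0.09 + 0.02 + 0.10) / 6 = 0.0733
LCL_s = B₃·s̄ = 0.185 × 0.0733 = 0.0136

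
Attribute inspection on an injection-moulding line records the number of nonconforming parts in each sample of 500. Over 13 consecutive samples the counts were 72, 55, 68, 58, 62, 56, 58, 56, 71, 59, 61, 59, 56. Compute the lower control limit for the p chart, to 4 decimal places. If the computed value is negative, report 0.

p̄ = Σdᵢ / (k·n) = 791 / (13 × 500) = 0.12169
LCL = p̄ − 3·√(p̄(1−p̄)/n) = 0.12169 − 3 × 0.01462 = 0.07783

0.0778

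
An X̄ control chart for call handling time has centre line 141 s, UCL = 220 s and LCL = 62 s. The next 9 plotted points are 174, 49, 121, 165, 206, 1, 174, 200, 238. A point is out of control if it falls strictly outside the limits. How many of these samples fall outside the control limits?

3

Compare each point to [62, 220]: sample 2 = 49 < LCL; sample 6 = 1 < LCL; sample 9 = 238 > UCL.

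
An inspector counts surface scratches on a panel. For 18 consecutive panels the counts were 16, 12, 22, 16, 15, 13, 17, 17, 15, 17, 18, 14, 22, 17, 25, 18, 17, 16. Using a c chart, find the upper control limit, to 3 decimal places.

c̄ = (16 + 12 + 22 + 16 + 15 + 13 + 17 + 17 + 15 + 17 + 18 + 14 + 22 + 17 + 25 + 18 + 17 + 16) / 18 = 307 / 18 = 17.0556
UCL = c̄ + 3√c̄ = 17.0556 + 3 × √17.0556 = 17.0556 + 3 × 4.1298 = 29.4451

29.445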